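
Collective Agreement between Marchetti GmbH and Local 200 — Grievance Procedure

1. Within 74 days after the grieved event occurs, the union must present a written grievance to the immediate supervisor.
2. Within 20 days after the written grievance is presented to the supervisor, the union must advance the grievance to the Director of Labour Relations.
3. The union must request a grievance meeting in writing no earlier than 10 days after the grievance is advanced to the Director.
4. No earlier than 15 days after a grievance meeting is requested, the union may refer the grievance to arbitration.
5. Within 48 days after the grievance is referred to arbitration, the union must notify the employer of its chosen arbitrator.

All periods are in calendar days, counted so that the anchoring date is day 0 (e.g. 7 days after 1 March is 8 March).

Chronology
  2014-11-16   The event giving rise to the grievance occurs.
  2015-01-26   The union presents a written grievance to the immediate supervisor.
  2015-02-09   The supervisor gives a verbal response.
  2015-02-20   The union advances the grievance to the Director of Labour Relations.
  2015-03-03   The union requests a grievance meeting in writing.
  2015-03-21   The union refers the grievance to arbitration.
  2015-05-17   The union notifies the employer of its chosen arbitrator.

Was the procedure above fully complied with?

Step 1 — counting 74 days from 2014-11-16 (when the grieved event occurs) gives a deadline of 2015-01-29; 2015-01-26 is within that limit.
Step 2 — counting 20 days from 2015-01-26 (when the written grievance is presented to the supervisor) gives a deadline of 2015-02-15; done 2015-02-20 — 5 days late.

No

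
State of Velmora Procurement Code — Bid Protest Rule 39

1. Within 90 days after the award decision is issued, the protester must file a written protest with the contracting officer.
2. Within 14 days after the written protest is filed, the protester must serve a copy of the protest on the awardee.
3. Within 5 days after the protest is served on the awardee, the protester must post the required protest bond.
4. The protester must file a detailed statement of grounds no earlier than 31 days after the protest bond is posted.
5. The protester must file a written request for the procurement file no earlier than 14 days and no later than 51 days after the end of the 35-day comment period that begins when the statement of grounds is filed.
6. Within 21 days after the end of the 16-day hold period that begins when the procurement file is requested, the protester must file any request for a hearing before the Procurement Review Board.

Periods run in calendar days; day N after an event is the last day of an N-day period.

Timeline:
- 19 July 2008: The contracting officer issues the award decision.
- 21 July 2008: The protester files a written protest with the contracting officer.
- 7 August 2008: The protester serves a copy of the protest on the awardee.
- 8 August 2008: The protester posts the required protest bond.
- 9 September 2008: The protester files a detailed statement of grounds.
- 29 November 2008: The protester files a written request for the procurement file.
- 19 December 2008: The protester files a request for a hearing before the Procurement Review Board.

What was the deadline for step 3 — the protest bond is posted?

12 August 2008

Step 3 runs from 7 August 2008, when the protest is served on the awardee. 5 days after 7 August 2008 is 12 August 2008.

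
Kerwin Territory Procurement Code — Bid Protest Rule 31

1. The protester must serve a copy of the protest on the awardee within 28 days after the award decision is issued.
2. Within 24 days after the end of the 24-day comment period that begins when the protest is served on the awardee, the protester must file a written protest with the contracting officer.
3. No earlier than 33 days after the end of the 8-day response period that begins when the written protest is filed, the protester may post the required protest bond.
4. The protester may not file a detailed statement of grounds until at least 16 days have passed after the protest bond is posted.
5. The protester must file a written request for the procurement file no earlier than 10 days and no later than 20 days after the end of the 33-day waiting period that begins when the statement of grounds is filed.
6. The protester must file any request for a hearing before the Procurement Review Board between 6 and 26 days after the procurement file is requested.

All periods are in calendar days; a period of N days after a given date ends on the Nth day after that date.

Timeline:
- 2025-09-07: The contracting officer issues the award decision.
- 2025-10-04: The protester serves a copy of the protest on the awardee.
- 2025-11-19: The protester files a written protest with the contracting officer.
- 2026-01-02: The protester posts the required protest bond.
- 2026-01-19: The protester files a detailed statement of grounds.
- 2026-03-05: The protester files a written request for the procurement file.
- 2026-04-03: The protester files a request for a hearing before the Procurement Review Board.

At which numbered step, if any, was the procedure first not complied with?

Step 6

(1) due by 2025-09-07 + 28 days = 2025-10-05; completed 2025-10-04, before the deadline.
(2) due by 2025-10-28 + 24 days = 2025-11-21; completed 2025-11-19, before the deadline.
(3) permitted from 2025-11-27 + 33 days = 2025-12-30 onward; done 2026-01-02, after the minimum wait.
(4) permitted from 2026-01-02 + 16 days = 2026-01-18 onward; 2026-01-19 is on or after that date.
(5) the permitted window runs from 2026-02-21 + 10 = 2026-03-03 to 2026-02-21 + 20 = 2026-03-13; done 2026-03-05 — within the window.
(6) the permitted window runs from 2026-03-05 + 6 = 2026-03-11 to 2026-03-05 + 26 = 2026-03-31; 2026-04-03 is 3 days past the end of the window.
That is the first point of non-compliance.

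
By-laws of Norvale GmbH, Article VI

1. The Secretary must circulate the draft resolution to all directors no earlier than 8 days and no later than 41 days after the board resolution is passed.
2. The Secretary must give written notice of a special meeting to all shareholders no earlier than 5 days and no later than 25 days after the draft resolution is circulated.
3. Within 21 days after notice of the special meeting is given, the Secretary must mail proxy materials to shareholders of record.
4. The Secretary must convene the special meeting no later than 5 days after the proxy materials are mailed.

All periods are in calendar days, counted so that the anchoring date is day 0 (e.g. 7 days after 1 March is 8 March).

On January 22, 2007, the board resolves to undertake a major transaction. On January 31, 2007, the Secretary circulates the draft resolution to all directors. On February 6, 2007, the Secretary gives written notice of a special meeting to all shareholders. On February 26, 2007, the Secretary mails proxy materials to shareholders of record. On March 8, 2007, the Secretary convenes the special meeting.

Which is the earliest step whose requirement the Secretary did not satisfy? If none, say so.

Step 1: the window is 8–41 days after January 22, 2007 (when the board resolution is passed), so January 30, 2007 through March 4, 2007; done January 31, 2007 — within the window.
Step 2: the window is 5–25 days after January 31, 2007 (when the draft resolution is circulated), so February 5, 2007 through February 25, 2007; done February 6, 2007, which is between those dates.
Step 3: 21 days after February 6, 2007 (when notice of the special meeting is given) is February 27, 2007; February 26, 2007 is within that limit.
Step 4: 5 days after February 26, 2007 (when the proxy materials are mailed) is March 3, 2007; not done until March 8, 2007, 5 days after the deadline.
No need to go further; step 4 was not satisfied.

Step 4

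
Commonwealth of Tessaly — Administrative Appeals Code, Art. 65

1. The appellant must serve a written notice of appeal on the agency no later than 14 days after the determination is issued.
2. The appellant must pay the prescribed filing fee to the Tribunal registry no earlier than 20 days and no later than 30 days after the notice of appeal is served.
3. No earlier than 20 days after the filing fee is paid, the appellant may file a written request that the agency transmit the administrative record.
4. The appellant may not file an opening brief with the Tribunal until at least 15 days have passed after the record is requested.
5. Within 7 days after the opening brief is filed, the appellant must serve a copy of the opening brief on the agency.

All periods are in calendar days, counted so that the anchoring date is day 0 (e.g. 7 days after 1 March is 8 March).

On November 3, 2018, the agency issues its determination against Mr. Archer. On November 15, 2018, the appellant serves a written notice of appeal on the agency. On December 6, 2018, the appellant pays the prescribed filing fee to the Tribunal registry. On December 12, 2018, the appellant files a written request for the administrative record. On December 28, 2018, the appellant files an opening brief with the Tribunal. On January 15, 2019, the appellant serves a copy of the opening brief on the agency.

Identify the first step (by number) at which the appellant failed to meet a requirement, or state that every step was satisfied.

Step 1 — counting 14 days from November 3, 2018 (when the determination is issued) gives a deadline of November 17, 2018; done November 15, 2018 — timely.
Step 2 — 20 and 30 days from November 15, 2018 (when the notice of appeal is served) are December 5, 2018 and December 15, 2018 respectively; done December 6, 2018, which is between those dates.
Step 3 — must wait 20 days from December 6, 2018 (when the filing fee is paid), so not before December 26, 2018; done December 12, 2018 — 14 days too early.
The analysis stops there.

Step 3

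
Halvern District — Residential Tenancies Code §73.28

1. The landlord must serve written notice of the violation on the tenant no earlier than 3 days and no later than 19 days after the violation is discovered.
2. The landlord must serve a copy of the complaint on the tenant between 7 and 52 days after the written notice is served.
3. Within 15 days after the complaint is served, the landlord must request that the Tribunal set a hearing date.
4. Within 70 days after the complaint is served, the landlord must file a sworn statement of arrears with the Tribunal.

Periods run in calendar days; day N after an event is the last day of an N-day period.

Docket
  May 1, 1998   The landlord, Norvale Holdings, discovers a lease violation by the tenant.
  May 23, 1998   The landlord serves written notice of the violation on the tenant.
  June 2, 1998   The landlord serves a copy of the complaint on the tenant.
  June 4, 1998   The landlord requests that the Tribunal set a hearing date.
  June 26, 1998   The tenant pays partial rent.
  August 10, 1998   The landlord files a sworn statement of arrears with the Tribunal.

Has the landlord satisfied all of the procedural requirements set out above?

No

Step 1 — 3 and 19 days from May 1, 1998 (when the violation is discovered) are May 4, 1998 and May 20, 1998 respectively; May 23, 1998 is 3 days past the end of the window.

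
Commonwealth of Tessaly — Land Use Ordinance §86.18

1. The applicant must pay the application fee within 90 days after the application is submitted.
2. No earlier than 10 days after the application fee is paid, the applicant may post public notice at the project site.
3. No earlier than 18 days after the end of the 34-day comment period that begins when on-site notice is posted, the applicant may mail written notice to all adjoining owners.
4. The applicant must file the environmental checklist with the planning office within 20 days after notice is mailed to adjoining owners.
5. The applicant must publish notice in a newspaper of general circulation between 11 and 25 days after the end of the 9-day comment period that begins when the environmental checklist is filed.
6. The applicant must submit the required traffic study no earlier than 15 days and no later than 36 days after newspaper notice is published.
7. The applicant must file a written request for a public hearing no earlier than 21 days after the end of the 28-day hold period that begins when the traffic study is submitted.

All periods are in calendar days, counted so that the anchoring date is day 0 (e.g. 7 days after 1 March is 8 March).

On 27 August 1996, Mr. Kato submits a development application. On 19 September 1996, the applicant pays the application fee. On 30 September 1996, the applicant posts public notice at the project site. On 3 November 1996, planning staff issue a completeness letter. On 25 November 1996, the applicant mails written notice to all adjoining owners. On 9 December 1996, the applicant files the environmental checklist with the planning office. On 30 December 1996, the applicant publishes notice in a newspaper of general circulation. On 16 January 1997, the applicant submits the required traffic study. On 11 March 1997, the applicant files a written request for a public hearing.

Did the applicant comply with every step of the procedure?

Step 1: 90 days after 27 August 1996 (when the application is submitted) is 25 November 1996; done 19 September 1996 — timely.
Step 2: the earliest permitted date is 10 days after 19 September 1996 (when the application fee is paid), i.e. 29 September 1996; done 30 September 1996, after the minimum wait.
Step 3: the earliest permitted date is 18 days after 3 November 1996 (end of the 34-day comment period, which began when on-site notice is posted on 30 September 1996), i.e. 21 November 1996; done 25 November 1996, after the minimum wait.
Step 4: 20 days after 25 November 1996 (when notice is mailed to adjoining owners) is 15 December 1996; done 9 December 1996 — timely.
Step 5: the window is 11–25 days after 18 December 1996 (end of the 9-day comment period, which began when the environmental checklist is filed on 9 December 1996), so 29 December 1996 through 12 January 1997; done 30 December 1996 — within the window.
Step 6: the window is 15–36 days after 30 December 1996 (when newspaper notice is published), so 14 January 1997 through 4 February 1997; done 16 January 1997 — within the window.
Step 7: the earliest permitted date is 21 days after 13 February 1997 (end of the 28-day hold period, which began when the traffic study is submitted on 16 January 1997), i.e. 6 March 1997; 11 March 1997 is on or after that date.

Yes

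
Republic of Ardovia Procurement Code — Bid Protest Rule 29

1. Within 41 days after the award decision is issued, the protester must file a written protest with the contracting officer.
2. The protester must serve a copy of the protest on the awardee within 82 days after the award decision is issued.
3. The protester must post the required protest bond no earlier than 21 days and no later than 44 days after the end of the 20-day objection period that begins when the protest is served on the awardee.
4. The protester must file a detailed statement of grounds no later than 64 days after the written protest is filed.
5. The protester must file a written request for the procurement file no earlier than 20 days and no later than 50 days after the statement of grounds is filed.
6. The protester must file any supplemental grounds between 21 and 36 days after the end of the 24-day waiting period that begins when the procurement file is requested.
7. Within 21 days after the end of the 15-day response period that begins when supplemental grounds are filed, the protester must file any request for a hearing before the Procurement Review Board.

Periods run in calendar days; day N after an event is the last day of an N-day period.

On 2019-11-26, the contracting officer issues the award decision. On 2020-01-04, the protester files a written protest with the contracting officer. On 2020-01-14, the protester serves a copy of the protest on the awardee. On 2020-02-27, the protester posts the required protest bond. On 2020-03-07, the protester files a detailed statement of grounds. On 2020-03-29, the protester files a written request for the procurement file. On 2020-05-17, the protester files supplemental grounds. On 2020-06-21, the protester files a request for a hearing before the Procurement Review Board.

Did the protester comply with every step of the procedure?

Step 1 — counting 41 days from 2019-11-26 (when the award decision is issued) gives a deadline of 2020-01-06; 2020-01-04 is within that limit.
Step 2 — counting 82 days from 2019-11-26 (when the award decision is issued) gives a deadline of 2020-02-16; done 2020-01-14 — timely.
Step 3 — 21 and 44 days from 2020-02-03 (end of the 20-day objection period, which began when the protest is served on the awardee on 2020-01-14) are 2020-02-24 and 2020-03-18 respectively; done 2020-02-27 — within the window.
Step 4 — counting 64 days from 2020-01-04 (when the written protest is filed) gives a deadline of 2020-03-08; done 2020-03-07 — timely.
Step 5 — 20 and 50 days from 2020-03-07 (when the statement of grounds is filed) are 2020-03-27 and 2020-04-26 respectively; 2020-03-29 falls inside that range.
Step 6 — 21 and 36 days from 2020-04-22 (end of the 24-day waiting period, which began when the procurement file is requested on 2020-03-29) are 2020-05-13 and 2020-05-28 respectively; done 2020-05-17, which is between those dates.
Step 7 — counting 21 days from 2020-06-01 (end of the 15-day response period, which began when supplemental grounds are filed on 2020-05-17) gives a deadline of 2020-06-22; done 2020-06-21 — timely.

Yes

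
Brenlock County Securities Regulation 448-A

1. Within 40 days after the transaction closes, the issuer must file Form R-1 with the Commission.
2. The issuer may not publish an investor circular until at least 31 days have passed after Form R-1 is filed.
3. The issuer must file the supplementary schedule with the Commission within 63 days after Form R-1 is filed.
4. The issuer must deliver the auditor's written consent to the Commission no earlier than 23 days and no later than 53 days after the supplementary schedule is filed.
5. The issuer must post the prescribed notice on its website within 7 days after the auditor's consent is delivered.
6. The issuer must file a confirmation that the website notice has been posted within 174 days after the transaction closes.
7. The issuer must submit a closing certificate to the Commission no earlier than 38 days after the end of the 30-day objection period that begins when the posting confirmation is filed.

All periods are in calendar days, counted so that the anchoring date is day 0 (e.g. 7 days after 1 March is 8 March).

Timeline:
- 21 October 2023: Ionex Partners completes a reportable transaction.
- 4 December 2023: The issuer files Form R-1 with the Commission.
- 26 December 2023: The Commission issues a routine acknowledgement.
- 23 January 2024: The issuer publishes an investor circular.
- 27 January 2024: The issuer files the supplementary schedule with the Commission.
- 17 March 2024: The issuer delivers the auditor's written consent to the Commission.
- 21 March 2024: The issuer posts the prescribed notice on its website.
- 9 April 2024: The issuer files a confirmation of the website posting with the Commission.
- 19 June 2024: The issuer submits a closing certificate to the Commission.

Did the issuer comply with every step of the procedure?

No

Step 1 — counting 40 days from 21 October 2023 (when the transaction closes) gives a deadline of 30 November 2023; 4 December 2023 misses that deadline by 4 days.
No need to go further; step 1 was not satisfied.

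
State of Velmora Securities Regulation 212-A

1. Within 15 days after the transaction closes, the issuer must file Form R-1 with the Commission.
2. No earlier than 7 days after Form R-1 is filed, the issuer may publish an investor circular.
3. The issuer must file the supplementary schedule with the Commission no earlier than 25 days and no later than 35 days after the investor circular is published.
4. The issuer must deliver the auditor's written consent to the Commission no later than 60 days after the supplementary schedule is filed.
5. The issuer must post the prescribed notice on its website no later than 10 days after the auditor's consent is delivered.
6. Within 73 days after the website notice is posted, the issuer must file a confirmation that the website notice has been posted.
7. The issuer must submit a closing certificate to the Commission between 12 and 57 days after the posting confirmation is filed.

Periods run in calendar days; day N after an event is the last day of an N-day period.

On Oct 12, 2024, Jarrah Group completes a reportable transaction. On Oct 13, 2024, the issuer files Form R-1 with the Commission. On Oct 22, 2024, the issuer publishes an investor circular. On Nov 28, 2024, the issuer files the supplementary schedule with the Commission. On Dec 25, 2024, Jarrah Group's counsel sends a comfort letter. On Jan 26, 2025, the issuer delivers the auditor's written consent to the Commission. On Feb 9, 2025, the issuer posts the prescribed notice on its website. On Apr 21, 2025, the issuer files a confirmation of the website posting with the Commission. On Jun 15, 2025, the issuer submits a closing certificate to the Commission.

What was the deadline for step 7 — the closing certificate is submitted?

Step 7 runs from Apr 21, 2025, when the posting confirmation is filed. The window is 12–57 days after Apr 21, 2025; it closes on Jun 17, 2025.

Jun 17, 2025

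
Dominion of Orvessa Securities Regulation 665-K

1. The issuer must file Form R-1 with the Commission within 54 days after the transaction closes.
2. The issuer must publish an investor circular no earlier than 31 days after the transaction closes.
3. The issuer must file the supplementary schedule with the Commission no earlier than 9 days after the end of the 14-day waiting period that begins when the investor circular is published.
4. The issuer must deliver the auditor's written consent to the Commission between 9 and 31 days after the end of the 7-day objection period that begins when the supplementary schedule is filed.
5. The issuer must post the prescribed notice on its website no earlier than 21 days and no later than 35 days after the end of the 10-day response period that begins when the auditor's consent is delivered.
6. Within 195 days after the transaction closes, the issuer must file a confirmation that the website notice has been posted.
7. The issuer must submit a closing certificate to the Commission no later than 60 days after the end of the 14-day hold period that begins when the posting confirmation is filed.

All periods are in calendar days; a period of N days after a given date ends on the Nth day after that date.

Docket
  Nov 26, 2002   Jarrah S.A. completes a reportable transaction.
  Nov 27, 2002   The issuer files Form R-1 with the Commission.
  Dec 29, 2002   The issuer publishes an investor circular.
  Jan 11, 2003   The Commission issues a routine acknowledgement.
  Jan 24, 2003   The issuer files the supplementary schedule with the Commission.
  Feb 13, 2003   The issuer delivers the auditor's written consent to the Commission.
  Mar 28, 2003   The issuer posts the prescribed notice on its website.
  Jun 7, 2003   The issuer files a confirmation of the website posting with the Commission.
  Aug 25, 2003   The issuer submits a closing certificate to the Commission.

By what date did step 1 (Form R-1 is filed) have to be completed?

Jan 19, 2003

Step 1 runs from Nov 26, 2002, when the transaction closes. 54 days after Nov 26, 2002 is Jan 19, 2003.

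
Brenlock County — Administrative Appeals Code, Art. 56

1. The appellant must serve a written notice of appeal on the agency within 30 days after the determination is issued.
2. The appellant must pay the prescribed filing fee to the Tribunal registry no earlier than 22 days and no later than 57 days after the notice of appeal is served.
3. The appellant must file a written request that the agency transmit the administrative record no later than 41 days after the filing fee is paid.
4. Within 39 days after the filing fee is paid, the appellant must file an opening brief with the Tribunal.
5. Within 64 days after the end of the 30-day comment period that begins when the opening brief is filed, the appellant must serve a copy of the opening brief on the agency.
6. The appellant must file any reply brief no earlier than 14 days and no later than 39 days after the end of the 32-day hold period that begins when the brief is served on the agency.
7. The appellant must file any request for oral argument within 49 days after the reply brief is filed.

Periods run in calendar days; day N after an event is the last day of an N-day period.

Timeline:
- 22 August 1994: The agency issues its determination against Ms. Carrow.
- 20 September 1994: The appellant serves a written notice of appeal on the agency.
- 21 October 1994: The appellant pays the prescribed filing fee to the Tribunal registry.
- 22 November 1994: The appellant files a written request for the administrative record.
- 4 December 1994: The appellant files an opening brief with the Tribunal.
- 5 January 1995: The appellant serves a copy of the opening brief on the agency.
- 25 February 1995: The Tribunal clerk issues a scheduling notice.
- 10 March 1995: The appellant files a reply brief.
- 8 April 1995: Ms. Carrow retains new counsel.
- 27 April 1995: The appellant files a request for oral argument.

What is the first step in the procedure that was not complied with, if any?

Step 4

Step 1 — counting 30 days from 22 August 1994 (when the determination is issued) gives a deadline of 21 September 1994; completed 20 September 1994, before the deadline.
Step 2 — 22 and 57 days from 20 September 1994 (when the notice of appeal is served) are 12 October 1994 and 16 November 1994 respectively; done 21 October 1994, which is between those dates.
Step 3 — counting 41 days from 21 October 1994 (when the filing fee is paid) gives a deadline of 1 December 1994; done 22 November 1994 — timely.
Step 4 — counting 39 days from 21 October 1994 (when the filing fee is paid) gives a deadline of 29 November 1994; done 4 December 1994 — 5 days late.
Later steps need not be reached.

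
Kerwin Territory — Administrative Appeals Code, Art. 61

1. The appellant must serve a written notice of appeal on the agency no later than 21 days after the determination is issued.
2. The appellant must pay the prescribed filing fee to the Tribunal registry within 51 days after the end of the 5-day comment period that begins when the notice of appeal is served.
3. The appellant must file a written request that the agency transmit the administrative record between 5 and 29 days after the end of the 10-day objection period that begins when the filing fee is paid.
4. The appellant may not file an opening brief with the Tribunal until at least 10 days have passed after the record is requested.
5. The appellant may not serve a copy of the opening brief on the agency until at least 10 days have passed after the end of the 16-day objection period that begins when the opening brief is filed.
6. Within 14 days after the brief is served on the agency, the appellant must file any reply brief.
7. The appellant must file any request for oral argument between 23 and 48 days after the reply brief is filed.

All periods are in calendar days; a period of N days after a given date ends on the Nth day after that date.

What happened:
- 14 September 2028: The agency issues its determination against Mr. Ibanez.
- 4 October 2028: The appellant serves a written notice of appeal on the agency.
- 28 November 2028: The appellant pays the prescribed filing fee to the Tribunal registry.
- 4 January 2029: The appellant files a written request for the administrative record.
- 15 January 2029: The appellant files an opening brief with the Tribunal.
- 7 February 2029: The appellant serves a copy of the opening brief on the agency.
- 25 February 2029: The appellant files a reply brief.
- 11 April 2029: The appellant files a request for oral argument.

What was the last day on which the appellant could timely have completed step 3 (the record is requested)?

6 January 2029

The filing fee is paid on 28 November 2028; the 10-day objection period therefore ends 8 December 2028, and step 3 runs from that date. The window is 5–29 days after 8 December 2028; it closes on 6 January 2029.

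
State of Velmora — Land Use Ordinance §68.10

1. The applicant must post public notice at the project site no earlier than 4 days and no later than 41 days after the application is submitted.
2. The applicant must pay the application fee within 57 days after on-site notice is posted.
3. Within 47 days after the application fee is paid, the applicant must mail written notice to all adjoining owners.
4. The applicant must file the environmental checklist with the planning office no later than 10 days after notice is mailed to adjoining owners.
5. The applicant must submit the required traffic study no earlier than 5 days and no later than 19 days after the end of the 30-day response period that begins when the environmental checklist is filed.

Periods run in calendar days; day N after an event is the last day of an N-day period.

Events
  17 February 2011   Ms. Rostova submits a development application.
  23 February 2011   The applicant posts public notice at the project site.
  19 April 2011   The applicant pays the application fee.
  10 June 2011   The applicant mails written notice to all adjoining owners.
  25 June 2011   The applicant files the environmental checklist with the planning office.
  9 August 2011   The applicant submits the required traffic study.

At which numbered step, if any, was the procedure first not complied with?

Step 1: the window is 4–41 days after 17 February 2011 (when the application is submitted), so 21 February 2011 through 30 March 2011; 23 February 2011 falls inside that range.
Step 2: 57 days after 23 February 2011 (when on-site notice is posted) is 21 April 2011; done 19 April 2011 — timely.
Step 3: 47 days after 19 April 2011 (when the application fee is paid) is 5 June 2011; not done until 10 June 2011, 5 days after the deadline.
The analysis stops there.

Step 3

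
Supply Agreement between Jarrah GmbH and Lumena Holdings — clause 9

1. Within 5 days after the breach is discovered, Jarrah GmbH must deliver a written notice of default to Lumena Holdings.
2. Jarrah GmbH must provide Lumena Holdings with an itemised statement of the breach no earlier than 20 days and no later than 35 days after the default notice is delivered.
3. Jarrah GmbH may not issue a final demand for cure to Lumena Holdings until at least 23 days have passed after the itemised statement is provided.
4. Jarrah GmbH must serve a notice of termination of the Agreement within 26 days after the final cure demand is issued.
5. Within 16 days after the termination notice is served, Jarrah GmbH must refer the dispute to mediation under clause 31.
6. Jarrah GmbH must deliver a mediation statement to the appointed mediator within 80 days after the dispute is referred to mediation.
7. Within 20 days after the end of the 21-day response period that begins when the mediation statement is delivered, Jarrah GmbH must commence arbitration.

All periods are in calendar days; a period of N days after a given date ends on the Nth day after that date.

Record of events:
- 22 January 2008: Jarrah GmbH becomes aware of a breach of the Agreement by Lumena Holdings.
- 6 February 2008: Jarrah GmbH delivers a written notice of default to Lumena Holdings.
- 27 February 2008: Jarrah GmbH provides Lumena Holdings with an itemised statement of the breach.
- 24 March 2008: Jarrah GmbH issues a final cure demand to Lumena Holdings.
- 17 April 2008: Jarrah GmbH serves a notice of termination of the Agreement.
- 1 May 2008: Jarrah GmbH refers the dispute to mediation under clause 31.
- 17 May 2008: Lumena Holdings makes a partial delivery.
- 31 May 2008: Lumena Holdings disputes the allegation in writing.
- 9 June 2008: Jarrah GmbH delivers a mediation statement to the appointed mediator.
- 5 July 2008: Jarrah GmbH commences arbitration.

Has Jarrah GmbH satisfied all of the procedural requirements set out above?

No

Step 1: 5 days after 22 January 2008 (when the breach is discovered) is 27 January 2008; not done until 6 February 2008, 10 days after the deadline.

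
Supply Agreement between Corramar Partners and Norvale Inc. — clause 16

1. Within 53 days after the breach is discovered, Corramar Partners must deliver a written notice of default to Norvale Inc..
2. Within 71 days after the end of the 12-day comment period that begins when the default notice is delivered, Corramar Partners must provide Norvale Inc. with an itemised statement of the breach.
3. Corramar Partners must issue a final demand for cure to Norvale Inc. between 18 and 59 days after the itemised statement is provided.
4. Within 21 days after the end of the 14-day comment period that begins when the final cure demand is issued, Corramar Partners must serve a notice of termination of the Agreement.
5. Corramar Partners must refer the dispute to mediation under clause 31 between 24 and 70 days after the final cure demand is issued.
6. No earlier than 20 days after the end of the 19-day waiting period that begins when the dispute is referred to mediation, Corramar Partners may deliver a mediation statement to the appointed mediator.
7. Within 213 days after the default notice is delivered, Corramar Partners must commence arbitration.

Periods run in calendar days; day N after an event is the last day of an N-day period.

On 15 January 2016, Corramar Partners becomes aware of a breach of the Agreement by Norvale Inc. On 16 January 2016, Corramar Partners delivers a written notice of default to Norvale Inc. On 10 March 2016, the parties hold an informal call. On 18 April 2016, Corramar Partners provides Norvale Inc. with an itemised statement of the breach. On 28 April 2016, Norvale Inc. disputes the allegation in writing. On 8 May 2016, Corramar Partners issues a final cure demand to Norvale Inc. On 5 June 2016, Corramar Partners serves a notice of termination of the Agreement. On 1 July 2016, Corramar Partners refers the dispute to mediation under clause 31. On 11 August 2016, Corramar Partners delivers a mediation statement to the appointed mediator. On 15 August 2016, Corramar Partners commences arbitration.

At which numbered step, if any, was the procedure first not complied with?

Step 2

Step 1 — counting 53 days from 15 January 2016 (when the breach is discovered) gives a deadline of 8 March 2016; done 16 January 2016 — timely.
Step 2 — counting 71 days from 28 January 2016 (end of the 12-day comment period, which began when the default notice is delivered on 16 January 2016) gives a deadline of 8 April 2016; 18 April 2016 misses that deadline by 10 days.
Later steps need not be reached.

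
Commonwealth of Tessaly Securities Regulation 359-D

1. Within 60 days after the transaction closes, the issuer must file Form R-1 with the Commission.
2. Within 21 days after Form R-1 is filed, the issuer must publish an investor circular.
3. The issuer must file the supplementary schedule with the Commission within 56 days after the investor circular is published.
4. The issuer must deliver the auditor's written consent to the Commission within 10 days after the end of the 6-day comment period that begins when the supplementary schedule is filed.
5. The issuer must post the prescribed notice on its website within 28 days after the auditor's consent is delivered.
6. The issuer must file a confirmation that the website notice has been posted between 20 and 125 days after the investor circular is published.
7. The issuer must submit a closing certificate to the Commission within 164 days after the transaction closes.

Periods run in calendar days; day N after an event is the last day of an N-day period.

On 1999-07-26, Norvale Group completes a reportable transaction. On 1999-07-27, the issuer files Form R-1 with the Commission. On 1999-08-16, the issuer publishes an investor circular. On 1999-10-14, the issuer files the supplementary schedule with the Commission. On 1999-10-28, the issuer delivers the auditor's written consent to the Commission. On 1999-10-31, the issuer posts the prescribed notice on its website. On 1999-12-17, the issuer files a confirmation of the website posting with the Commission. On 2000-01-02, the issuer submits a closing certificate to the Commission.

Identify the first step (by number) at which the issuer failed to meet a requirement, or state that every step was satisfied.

Step 1: 60 days after 1999-07-26 (when the transaction closes) is 1999-09-24; done 1999-07-27 — timely.
Step 2: 21 days after 1999-07-27 (when Form R-1 is filed) is 1999-08-17; 1999-08-16 is within that limit.
Step 3: 56 days after 1999-08-16 (when the investor circular is published) is 1999-10-11; 1999-10-14 misses that deadline by 3 days.
The procedure was therefore not followed at step 3.

Step 3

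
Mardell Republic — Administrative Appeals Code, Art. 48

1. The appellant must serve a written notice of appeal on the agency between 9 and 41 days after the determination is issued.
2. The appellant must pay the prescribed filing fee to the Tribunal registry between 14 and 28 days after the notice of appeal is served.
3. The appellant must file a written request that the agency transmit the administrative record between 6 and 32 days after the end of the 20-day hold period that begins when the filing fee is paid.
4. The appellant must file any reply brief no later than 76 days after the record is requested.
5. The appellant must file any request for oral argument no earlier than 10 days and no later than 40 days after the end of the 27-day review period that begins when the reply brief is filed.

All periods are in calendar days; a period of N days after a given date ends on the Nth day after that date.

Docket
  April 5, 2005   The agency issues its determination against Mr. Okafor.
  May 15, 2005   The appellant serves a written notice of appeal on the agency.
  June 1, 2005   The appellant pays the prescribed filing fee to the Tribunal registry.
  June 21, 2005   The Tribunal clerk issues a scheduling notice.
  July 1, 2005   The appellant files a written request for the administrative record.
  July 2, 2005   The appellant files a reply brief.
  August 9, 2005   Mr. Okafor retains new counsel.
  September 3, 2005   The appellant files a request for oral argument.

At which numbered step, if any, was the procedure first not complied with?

None — every step was satisfied

(1) the permitted window runs from April 5, 2005 + 9 = April 14, 2005 to April 5, 2005 + 41 = May 16, 2005; done May 15, 2005 — within the window.
(2) the permitted window runs from May 15, 2005 + 14 = May 29, 2005 to May 15, 2005 + 28 = June 12, 2005; done June 1, 2005, which is between those dates.
(3) the permitted window runs from June 21, 2005 + 6 = June 27, 2005 to June 21, 2005 + 32 = July 23, 2005; done July 1, 2005, which is between those dates.
(4) due by July 1, 2005 + 76 days = September 15, 2005; completed July 2, 2005, before the deadline.
(5) the permitted window runs from July 29, 2005 + 10 = August 8, 2005 to July 29, 2005 + 40 = September 7, 2005; September 3, 2005 falls inside that range.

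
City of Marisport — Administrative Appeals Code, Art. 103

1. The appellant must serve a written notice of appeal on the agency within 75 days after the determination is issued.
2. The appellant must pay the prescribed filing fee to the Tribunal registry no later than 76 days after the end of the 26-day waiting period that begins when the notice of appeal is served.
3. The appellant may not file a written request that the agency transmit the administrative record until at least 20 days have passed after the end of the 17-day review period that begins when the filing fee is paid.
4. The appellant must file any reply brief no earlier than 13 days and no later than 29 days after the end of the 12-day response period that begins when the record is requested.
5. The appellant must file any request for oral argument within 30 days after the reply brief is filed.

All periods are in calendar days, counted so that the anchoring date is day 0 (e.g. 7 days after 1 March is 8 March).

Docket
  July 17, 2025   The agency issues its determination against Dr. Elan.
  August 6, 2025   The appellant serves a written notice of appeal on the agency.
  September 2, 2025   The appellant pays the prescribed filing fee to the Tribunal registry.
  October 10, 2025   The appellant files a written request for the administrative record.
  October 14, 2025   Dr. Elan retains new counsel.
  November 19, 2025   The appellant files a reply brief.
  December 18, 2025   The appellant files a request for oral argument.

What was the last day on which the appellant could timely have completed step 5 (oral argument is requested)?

Step 5 runs from November 19, 2025, when the reply brief is filed. 30 days after November 19, 2025 is December 19, 2025.

December 19, 2025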